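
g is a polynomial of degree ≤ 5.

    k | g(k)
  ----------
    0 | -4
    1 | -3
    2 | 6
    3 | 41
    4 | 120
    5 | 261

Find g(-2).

-54

First differences: 1, 9, 35, 79, 141. Second differences: 8, 26, 44, 62. Third differences: 18, 18, 18.
Level-3 differences are constant, so g has degree 3.
Fitting a degree-3 polynomial gives g(k) = 3k³ - 5k² + 3k - 4.
Then g(-2) = -54.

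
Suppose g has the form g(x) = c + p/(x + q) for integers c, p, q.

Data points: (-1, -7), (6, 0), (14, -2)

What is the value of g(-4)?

-5

(g(x) − c)(x + q) = p for each data point; the three points give a linear system in c and q, then p follows.
Solving: c = -3, q = -2, p = 12, so g(x) = -3 + 12/(x − 2).
Then g(-4) = -3 + 12/(-6) = -5.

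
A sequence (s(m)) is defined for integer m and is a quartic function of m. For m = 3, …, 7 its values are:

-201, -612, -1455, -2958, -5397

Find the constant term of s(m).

0

Write s(m) = am^4 + bm³ + cm² + dm + e; the 5 given values yield a linear system in the 5 coefficients.
Solving, s(m) = -2m^4 - 2m³ + 2m² - m.
The constant term is s(0) = 0.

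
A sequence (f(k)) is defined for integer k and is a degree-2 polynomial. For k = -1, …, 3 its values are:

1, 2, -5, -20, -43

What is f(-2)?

First differences: 1, -7, -15, -23. Second differences: -8, -8, -8.
Level-2 differences are constant, so f has degree 2.
Fitting a degree-2 polynomial gives f(k) = -4k² - 3k + 2.
Then f(-2) = -8.

-8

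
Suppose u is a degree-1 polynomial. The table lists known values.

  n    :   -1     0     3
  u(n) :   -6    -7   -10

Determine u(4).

-11

Write u(n) = an + b; the 3 given values yield a linear system in the 2 coefficients.
Solving, u(n) = -n - 7.
Then u(4) = -11.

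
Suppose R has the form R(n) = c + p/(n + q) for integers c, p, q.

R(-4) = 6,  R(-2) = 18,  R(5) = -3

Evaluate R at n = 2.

(R(n) − c)(n + q) = p for each data point; the three points give a linear system in c and q, then p follows.
Solving: c = 0, q = 1, p = -18, so R(n) = -18/(n + 1).
Then R(2) = 0 − 18/3 = -6.

-6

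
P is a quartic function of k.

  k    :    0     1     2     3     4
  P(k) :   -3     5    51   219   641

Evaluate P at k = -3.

81

Write P(k) = ak^4 + bk³ + ck² + dk + e; the 5 given values yield a linear system in the 5 coefficients.
Solving, P(k) = 2k^4 + 2k³ - k² + 5k - 3.
Then P(-3) = 81.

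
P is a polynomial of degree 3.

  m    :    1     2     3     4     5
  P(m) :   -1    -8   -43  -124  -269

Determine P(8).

-1268

Write P(m) = am³ + bm² + cm + d; the 5 given values yield a linear system in the 4 coefficients.
Solving, P(m) = -3m³ + 4m² + 2m - 4.
Then P(8) = -1268.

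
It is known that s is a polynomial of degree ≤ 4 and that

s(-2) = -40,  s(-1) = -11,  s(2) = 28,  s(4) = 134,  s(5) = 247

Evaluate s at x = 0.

Write s(x) = ax^4 + bx³ + cx² + dx + e; the 5 given values yield a linear system in the 5 coefficients.
Solving, the leading coefficient vanishes, and s(x) = 2x³ - 2x² + 9x + 2.
Then s(0) = 2.

2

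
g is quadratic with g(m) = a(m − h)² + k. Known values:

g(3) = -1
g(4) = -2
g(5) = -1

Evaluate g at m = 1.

7

First differences -1, 1; second difference 2 = 2a, so a = 1.
Expanding, the m-coefficient is −2ah = -2h; matching it to the data gives h = 4, and then k = -2.
So g(m) = 1(m − 4)² − 2.
g(1) = 1·(-3)² − 2 = 7.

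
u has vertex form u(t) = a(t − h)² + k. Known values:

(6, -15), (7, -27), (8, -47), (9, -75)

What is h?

First differences -12, -20, -28; second difference -8 = 2a, so a = -4.
Expanding, the t-coefficient is −2ah = 8h; matching it to the data gives h = 5, and then k = -11.
So u(t) = -4(t − 5)² − 11.
Hence h = 5.

5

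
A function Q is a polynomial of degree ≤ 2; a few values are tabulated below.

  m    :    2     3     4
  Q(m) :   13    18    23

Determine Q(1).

8

First differences: 5, 5.
Level-1 differences are constant, so Q has degree 1.
Fitting a degree-1 polynomial gives Q(m) = 5m + 3.
Then Q(1) = 8.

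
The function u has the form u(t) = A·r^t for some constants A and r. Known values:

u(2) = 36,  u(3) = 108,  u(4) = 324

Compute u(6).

2916

Consecutive ratio: 108/36 = 3, and 324/108 = 3, so r = 3.
Then A·3^2 = 36 gives A = 4, and u(t) = 4·3^t.
u(6) = 4·3^6 = 2916.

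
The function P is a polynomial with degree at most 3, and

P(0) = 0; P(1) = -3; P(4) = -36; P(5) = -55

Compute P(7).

Write P(t) = at³ + bt² + ct + d; the 4 given values yield a linear system in the 4 coefficients.
Solving, the leading coefficient vanishes, and P(t) = -2t² - t.
Then P(7) = -105.

-105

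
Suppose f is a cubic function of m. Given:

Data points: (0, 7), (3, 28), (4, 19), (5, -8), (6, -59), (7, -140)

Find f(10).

-623

Write f(m) = am³ + bm² + cm + d; the 6 given values yield a linear system in the 4 coefficients.
Solving, f(m) = -m³ + 3m² + 7m + 7.
Then f(10) = -623.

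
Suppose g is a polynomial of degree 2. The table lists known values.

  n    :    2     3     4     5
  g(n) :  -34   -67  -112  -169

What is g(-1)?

Write g(n) = an² + bn + c; the 4 given values yield a linear system in the 3 coefficients.
Solving, g(n) = -6n² - 3n - 4.
Then g(-1) = -7.

-7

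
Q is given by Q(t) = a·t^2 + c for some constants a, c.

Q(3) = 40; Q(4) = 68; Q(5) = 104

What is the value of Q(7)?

200

From Q(3) = 40 and Q(4) = 68: 9a + c = 40 and 16a + c = 68.
Subtracting: 7a = 28, so a = 4; then c = 40 − 4·9 = 4.
So Q(t) = 4t² + 4, and Q(7) = 200.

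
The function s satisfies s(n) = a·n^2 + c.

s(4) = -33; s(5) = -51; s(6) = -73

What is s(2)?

From s(4) = -33 and s(5) = -51: 16a + c = -33 and 25a + c = -51.
Subtracting: 9a = -18, so a = -2; then c = -33 − (-2)·16 = -1.
So s(n) = -2n² − 1, and s(2) = -9.

-9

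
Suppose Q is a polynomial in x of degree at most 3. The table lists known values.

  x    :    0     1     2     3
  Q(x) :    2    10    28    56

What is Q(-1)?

4

Write Q(x) = ax³ + bx² + cx + d; the 4 given values yield a linear system in the 4 coefficients.
Solving, the leading coefficient vanishes, and Q(x) = 5x² + 3x + 2.
Then Q(-1) = 4.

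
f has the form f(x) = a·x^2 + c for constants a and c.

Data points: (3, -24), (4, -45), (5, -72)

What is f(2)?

From f(3) = -24 and f(4) = -45: 9a + c = -24 and 16a + c = -45.
Subtracting: 7a = -21, so a = -3; then c = -24 − (-3)·9 = 3.
So f(x) = -3x² + 3, and f(2) = -9.

-9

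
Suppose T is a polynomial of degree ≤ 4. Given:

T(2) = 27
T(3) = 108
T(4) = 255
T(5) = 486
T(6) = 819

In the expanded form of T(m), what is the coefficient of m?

First differences: 81, 147, 231, 333. Second differences: 66, 84, 102. Third differences: 18, 18.
Level-3 differences are constant, so T has degree 3.
Fitting a degree-3 polynomial gives T(m) = 3m³ + 6m² - 6m - 9.
The coefficient of m is -6.

-6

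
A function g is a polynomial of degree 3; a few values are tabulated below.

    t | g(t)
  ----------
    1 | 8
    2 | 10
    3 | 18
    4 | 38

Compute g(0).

Write g(t) = at³ + bt² + ct + d; the 4 given values yield a linear system in the 4 coefficients.
Solving, g(t) = t³ - 3t² + 4t + 6.
Then g(0) = 6.

6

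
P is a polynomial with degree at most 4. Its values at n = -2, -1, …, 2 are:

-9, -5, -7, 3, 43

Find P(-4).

-107

Write P(n) = an^4 + bn³ + cn² + dn + e; the 5 given values yield a linear system in the 5 coefficients.
Solving, the leading coefficient vanishes, and P(n) = 3n³ + 6n² + n - 7.
Then P(-4) = -107.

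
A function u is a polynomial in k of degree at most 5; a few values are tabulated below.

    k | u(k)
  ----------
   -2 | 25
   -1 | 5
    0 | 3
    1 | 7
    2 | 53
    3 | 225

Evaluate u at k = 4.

655

First differences: -20, -2, 4, 46, 172. Second differences: 18, 6, 42, 126. Third differences: -12, 36, 84. Fourth differences: 48, 48.
Level-4 differences are constant, so u has degree 4.
Extending the table by one column gives the next first difference 430, so u(4) = 225 + 430 = 655.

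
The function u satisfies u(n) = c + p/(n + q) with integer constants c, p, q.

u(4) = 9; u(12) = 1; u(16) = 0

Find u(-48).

-4

(u(n) − c)(n + q) = p for each data point; the three points give a linear system in c and q, then p follows.
Solving: c = -3, q = 0, p = 48, so u(n) = -3 + 48/(n + 0).
Then u(-48) = -3 + 48/(-48) = -4.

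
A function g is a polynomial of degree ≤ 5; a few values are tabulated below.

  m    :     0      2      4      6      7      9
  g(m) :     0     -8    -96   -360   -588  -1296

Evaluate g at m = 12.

Write g(m) = am^5 + bm^4 + cm³ + dm² + em + p; the 6 given values yield a linear system in the 6 coefficients.
Solving, the top 2 coefficients vanish, and g(m) = -2m³ + 2m².
Then g(12) = -3168.

-3168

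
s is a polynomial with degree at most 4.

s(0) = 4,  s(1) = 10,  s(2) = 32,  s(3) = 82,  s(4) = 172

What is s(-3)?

First differences: 6, 22, 50, 90. Second differences: 16, 28, 40. Third differences: 12, 12.
Level-3 differences are constant, so s has degree 3.
Fitting a degree-3 polynomial gives s(n) = 2n³ + 2n² + 2n + 4.
Then s(-3) = -38.

-38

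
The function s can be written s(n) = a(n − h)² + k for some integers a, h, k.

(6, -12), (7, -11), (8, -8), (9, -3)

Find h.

First differences 1, 3, 5; second difference 2 = 2a, so a = 1.
Expanding, the n-coefficient is −2ah = -2h; matching it to the data gives h = 6, and then k = -12.
So s(n) = 1(n − 6)² − 12.
Hence h = 6.

6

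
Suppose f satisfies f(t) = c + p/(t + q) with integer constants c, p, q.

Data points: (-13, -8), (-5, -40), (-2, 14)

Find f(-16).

-7

(f(t) − c)(t + q) = p for each data point; the three points give a linear system in c and q, then p follows.
Solving: c = -4, q = 4, p = 36, so f(t) = -4 + 36/(t + 4).
Then f(-16) = -4 + 36/(-12) = -7.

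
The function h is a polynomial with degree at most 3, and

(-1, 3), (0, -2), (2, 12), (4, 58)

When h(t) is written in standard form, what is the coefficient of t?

-1

Write h(t) = at³ + bt² + ct + d; the 4 given values yield a linear system in the 4 coefficients.
Solving, the leading coefficient vanishes, and h(t) = 4t² - t - 2.
The coefficient of t is -1.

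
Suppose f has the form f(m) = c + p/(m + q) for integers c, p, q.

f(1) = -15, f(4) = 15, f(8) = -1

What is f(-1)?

(f(m) − c)(m + q) = p for each data point; the three points give a linear system in c and q, then p follows.
Solving: c = -5, q = -3, p = 20, so f(m) = -5 + 20/(m − 3).
Then f(-1) = -5 + 20/(-4) = -10.

-10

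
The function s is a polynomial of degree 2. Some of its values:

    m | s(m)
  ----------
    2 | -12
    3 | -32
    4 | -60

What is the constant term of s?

4

Write s(m) = am² + bm + c; the 3 given values yield a linear system in the 3 coefficients.
Solving, s(m) = -4m² + 4.
The constant term is s(0) = 4.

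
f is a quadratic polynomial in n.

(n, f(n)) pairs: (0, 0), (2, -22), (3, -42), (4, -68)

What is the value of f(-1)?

Write f(n) = an² + bn + c; the 4 given values yield a linear system in the 3 coefficients.
Solving, f(n) = -3n² - 5n.
Then f(-1) = 2.

2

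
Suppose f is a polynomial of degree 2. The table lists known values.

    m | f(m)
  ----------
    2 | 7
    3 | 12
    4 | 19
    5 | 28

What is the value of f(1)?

Write f(m) = am² + bm + c; the 4 given values yield a linear system in the 3 coefficients.
Solving, f(m) = m² + 3.
Then f(1) = 4.

4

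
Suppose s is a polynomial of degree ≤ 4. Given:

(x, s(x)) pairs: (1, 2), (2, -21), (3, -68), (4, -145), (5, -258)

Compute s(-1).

0

First differences: -23, -47, -77, -113. Second differences: -24, -30, -36. Third differences: -6, -6.
Level-3 differences are constant, so s has degree 3.
Fitting a degree-3 polynomial gives s(x) = -x³ - 6x² + 2x + 7.
Then s(-1) = 0.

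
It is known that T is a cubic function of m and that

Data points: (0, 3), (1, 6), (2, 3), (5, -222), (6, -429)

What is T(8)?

Write T(m) = am³ + bm² + cm + d; the 5 given values yield a linear system in the 4 coefficients.
Solving, T(m) = -3m³ + 6m² + 3.
Then T(8) = -1149.

-1149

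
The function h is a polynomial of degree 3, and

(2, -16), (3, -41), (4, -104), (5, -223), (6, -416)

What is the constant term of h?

First differences: -25, -63, -119, -193. Second differences: -38, -56, -74. Third differences: -18, -18.
Level-3 differences are constant, so h has degree 3.
Fitting a degree-3 polynomial gives h(t) = -3t³ + 8t² - 8t - 8.
The constant term is h(0) = -8.

-8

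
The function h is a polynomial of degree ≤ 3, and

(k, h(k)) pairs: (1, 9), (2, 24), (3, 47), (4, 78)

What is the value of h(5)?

117

First differences: 15, 23, 31. Second differences: 8, 8.
Level-2 differences are constant, so h has degree 2.
Extending the table by one column gives the next first difference 39, so h(5) = 78 + 39 = 117.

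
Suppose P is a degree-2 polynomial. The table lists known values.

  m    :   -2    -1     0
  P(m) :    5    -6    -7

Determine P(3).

50

Write P(m) = am² + bm + c; the 3 given values yield a linear system in the 3 coefficients.
Solving, P(m) = 5m² + 4m - 7.
Then P(3) = 50.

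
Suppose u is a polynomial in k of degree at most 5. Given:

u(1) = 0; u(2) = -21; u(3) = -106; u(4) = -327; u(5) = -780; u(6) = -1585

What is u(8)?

-4851

Write u(k) = ak^5 + bk^4 + ck³ + dk² + ek + p; the 6 given values yield a linear system in the 6 coefficients.
Solving, the leading coefficient vanishes, and u(k) = -k^4 - 2k³ + 5k² - 7k + 5.
Then u(8) = -4851.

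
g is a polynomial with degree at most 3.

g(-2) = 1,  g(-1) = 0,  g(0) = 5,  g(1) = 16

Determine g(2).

First differences: -1, 5, 11. Second differences: 6, 6.
Level-2 differences are constant, so g has degree 2.
Fitting a degree-2 polynomial gives g(k) = 3k² + 8k + 5.
Then g(2) = 33.

33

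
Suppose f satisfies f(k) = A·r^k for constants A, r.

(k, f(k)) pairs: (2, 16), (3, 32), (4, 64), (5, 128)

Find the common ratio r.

2

Consecutive ratio: 32/16 = 2, and 64/32 = 2, so r = 2.
Then A·2^2 = 16 gives A = 4, and f(k) = 4·2^k.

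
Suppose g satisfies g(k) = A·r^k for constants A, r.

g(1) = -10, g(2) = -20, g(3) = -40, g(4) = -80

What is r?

2

Consecutive ratio: -20/(-10) = 2, and -40/(-20) = 2, so r = 2.
Then A·2^1 = -10 gives A = -5, and g(k) = -5·2^k.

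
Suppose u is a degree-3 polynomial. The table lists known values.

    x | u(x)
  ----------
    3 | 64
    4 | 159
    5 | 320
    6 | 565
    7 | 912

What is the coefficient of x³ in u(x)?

3

First differences: 95, 161, 245, 347. Second differences: 66, 84, 102. Third differences: 18, 18.
Level-3 differences are constant, so u has degree 3.
Fitting a degree-3 polynomial gives u(x) = 3x³ - 3x² + 5x - 5.
The coefficient of x³ is 3.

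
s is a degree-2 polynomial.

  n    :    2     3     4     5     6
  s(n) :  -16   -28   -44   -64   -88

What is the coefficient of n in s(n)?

First differences: -12, -16, -20, -24. Second differences: -4, -4, -4.
Level-2 differences are constant, so s has degree 2.
Fitting a degree-2 polynomial gives s(n) = -2n² - 2n - 4.
The coefficient of n is -2.

-2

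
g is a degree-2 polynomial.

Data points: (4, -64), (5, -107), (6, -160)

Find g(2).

-8

Write g(n) = an² + bn + c; the 3 given values yield a linear system in the 3 coefficients.
Solving, g(n) = -5n² + 2n + 8.
Then g(2) = -8.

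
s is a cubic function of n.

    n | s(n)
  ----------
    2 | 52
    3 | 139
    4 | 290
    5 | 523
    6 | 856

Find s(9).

Write s(n) = an³ + bn² + cn + d; the 5 given values yield a linear system in the 4 coefficients.
Solving, s(n) = 3n³ + 5n² + 5n - 2.
Then s(9) = 2635.

2635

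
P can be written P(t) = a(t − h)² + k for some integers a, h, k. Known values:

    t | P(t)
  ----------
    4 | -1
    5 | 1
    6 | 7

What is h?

First differences 2, 6; second difference 4 = 2a, so a = 2.
Expanding, the t-coefficient is −2ah = -4h; matching it to the data gives h = 4, and then k = -1.
So P(t) = 2(t − 4)² − 1.
Hence h = 4.

4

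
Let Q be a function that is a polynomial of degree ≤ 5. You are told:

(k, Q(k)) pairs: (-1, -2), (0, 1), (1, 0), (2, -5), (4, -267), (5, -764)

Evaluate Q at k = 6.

Write Q(k) = ak^5 + bk^4 + ck³ + dk² + ek + p; the 6 given values yield a linear system in the 6 coefficients.
Solving, the leading coefficient vanishes, and Q(k) = -2k^4 + 4k³ - 3k + 1.
Then Q(6) = -1745.

-1745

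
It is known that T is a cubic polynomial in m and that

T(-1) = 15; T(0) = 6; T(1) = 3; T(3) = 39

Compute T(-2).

24

Write T(m) = am³ + bm² + cm + d; the 4 given values yield a linear system in the 4 coefficients.
Solving, T(m) = m³ + 3m² - 7m + 6.
Then T(-2) = 24.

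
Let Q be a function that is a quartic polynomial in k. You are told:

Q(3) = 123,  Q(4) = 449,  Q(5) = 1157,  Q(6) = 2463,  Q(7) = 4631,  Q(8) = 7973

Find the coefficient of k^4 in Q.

Write Q(k) = ak^4 + bk³ + ck² + dk + e; the 6 given values yield a linear system in the 5 coefficients.
Solving, Q(k) = 2k^4 - 3k² - 3k - 3.
The coefficient of k^4 is 2.

2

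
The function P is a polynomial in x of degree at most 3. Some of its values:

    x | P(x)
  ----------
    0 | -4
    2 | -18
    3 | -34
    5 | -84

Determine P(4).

-56

Write P(x) = ax³ + bx² + cx + d; the 4 given values yield a linear system in the 4 coefficients.
Solving, the leading coefficient vanishes, and P(x) = -3x² - x - 4.
Then P(4) = -56.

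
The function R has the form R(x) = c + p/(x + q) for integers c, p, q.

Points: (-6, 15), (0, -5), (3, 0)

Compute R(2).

(R(x) − c)(x + q) = p for each data point; the three points give a linear system in c and q, then p follows.
Solving: c = 5, q = 3, p = -30, so R(x) = 5 − 30/(x + 3).
Then R(2) = 5 − 30/5 = -1.

-1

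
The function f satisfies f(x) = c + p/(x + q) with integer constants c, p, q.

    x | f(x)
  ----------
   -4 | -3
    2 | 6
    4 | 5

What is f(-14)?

2

(f(x) − c)(x + q) = p for each data point; the three points give a linear system in c and q, then p follows.
Solving: c = 3, q = 2, p = 12, so f(x) = 3 + 12/(x + 2).
Then f(-14) = 3 + 12/(-12) = 2.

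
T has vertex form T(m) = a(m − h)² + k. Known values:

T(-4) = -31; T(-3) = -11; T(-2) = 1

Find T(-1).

First differences 20, 12; second difference -8 = 2a, so a = -4.
Expanding, the m-coefficient is −2ah = 8h; matching it to the data gives h = -1, and then k = 5.
So T(m) = -4(m + 1)² + 5.
T(-1) = -4·0² + 5 = 5.

5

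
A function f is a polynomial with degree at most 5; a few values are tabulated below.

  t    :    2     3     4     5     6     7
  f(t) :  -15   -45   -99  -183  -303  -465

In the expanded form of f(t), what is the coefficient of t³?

-1

Write f(t) = at^5 + bt^4 + ct³ + dt² + et + p; the 6 given values yield a linear system in the 6 coefficients.
Solving, the top 2 coefficients vanish, and f(t) = -t³ - 3t² + 4t - 3.
The coefficient of t³ is -1.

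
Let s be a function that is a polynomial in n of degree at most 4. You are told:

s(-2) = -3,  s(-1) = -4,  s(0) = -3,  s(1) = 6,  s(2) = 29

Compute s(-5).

-48

First differences: -1, 1, 9, 23. Second differences: 2, 8, 14. Third differences: 6, 6.
Level-3 differences are constant, so s has degree 3.
Fitting a degree-3 polynomial gives s(n) = n³ + 4n² + 4n - 3.
Then s(-5) = -48.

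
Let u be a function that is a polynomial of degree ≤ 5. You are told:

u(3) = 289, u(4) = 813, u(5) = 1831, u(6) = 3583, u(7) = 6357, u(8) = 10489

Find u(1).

First differences: 524, 1018, 1752, 2774, 4132. Second differences: 494, 734, 1022, 1358. Third differences: 240, 288, 336. Fourth differences: 48, 48.
Level-4 differences are constant, so u has degree 4.
Fitting a degree-4 polynomial gives u(k) = 2k^4 + 4k³ + 5k² - 9k + 1.
Then u(1) = 3.

3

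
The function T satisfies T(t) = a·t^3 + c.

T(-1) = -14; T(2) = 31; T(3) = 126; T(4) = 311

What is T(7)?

From T(-1) = -14 and T(2) = 31: -1a + c = -14 and 8a + c = 31.
Subtracting: 9a = 45, so a = 5; then c = -14 − 5·(-1) = -9.
So T(t) = 5t³ − 9, and T(7) = 1706.

1706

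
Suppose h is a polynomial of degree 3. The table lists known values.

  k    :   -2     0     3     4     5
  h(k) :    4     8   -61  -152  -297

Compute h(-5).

Write h(k) = ak³ + bk² + ck + d; the 5 given values yield a linear system in the 4 coefficients.
Solving, h(k) = -2k³ - 3k² + 4k + 8.
Then h(-5) = 163.

163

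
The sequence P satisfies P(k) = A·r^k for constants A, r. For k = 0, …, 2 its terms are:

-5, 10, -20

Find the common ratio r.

Consecutive ratio: 10/(-5) = -2, and -20/10 = -2, so r = -2.
Then A·(-2)^0 = -5 gives A = -5, and P(k) = -5·(-2)^k.

-2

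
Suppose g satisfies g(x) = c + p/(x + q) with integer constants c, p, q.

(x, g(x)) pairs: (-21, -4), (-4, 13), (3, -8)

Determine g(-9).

-2

(g(x) − c)(x + q) = p for each data point; the three points give a linear system in c and q, then p follows.
Solving: c = -5, q = 3, p = -18, so g(x) = -5 − 18/(x + 3).
Then g(-9) = -5 − 18/(-6) = -2.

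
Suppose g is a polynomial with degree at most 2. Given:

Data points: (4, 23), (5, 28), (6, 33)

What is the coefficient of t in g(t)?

5

First differences: 5, 5.
Level-1 differences are constant, so g has degree 1.
Fitting a degree-1 polynomial gives g(t) = 5t + 3.
The coefficient of t is 5.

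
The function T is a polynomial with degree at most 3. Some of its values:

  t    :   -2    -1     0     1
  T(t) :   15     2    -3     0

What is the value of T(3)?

First differences: -13, -5, 3. Second differences: 8, 8.
Level-2 differences are constant, so T has degree 2.
Fitting a degree-2 polynomial gives T(t) = 4t² - t - 3.
Then T(3) = 30.

30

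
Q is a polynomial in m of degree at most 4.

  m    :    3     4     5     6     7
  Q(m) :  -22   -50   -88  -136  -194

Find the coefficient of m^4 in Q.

Write Q(m) = am^4 + bm³ + cm² + dm + e; the 5 given values yield a linear system in the 5 coefficients.
Solving, the top 2 coefficients vanish, and Q(m) = -5m² + 7m + 2.
The coefficient of m^4 is 0.

0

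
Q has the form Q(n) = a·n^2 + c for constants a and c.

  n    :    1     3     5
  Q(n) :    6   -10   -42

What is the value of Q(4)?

-24

From Q(1) = 6 and Q(3) = -10: 1a + c = 6 and 9a + c = -10.
Subtracting: 8a = -16, so a = -2; then c = 6 − (-2)·1 = 8.
So Q(n) = -2n² + 8, and Q(4) = -24.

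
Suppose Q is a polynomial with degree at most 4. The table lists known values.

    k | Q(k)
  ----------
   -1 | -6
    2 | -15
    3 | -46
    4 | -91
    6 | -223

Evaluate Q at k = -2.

Write Q(k) = ak^4 + bk³ + ck² + dk + e; the 5 given values yield a linear system in the 5 coefficients.
Solving, the top 2 coefficients vanish, and Q(k) = -7k² + 4k + 5.
Then Q(-2) = -31.

-31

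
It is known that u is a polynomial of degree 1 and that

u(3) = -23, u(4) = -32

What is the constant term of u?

Write u(k) = ak + b; the 2 given values yield a linear system in the 2 coefficients.
Solving, u(k) = -9k + 4.
The constant term is u(0) = 4.

4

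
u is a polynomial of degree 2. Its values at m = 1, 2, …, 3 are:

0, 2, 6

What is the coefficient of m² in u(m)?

Write u(m) = am² + bm + c; the 3 given values yield a linear system in the 3 coefficients.
Solving, u(m) = m² - m.
The coefficient of m² is 1.

1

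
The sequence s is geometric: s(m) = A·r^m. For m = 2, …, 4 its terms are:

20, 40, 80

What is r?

Consecutive ratio: 40/20 = 2, and 80/40 = 2, so r = 2.
Then A·2^2 = 20 gives A = 5, and s(m) = 5·2^m.

2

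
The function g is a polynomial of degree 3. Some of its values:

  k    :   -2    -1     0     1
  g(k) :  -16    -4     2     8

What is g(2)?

Write g(k) = ak³ + bk² + ck + d; the 4 given values yield a linear system in the 4 coefficients.
Solving, g(k) = k³ + 5k + 2.
Then g(2) = 20.

20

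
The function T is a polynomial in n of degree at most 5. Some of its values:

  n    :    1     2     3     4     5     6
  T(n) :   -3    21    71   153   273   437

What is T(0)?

-7

Write T(n) = an^5 + bn^4 + cn³ + dn² + en + p; the 6 given values yield a linear system in the 6 coefficients.
Solving, the top 2 coefficients vanish, and T(n) = n³ + 7n² - 4n - 7.
The constant term is T(0) = -7.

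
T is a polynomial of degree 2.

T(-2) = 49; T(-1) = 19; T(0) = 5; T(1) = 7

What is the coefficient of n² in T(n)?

First differences: -30, -14, 2. Second differences: 16, 16.
Level-2 differences are constant, so T has degree 2.
Fitting a degree-2 polynomial gives T(n) = 8n² - 6n + 5.
The coefficient of n² is 8.

8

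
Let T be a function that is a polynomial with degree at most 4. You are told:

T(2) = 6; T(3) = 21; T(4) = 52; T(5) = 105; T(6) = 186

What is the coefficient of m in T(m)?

First differences: 15, 31, 53, 81. Second differences: 16, 22, 28. Third differences: 6, 6.
Level-3 differences are constant, so T has degree 3.
Fitting a degree-3 polynomial gives T(m) = m³ - m² + m.
The coefficient of m is 1.

1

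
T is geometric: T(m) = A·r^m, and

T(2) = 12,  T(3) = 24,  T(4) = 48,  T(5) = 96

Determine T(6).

192

Consecutive ratio: 24/12 = 2, and 48/24 = 2, so r = 2.
Then A·2^2 = 12 gives A = 3, and T(m) = 3·2^m.
T(6) = 3·2^6 = 192.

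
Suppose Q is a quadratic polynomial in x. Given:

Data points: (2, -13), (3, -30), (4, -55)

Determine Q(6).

Write Q(x) = ax² + bx + c; the 3 given values yield a linear system in the 3 coefficients.
Solving, Q(x) = -4x² + 3x - 3.
Then Q(6) = -129.

-129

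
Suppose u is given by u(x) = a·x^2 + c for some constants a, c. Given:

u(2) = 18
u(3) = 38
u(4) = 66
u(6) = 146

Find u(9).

326

From u(2) = 18 and u(3) = 38: 4a + c = 18 and 9a + c = 38.
Subtracting: 5a = 20, so a = 4; then c = 18 − 4·4 = 2.
So u(x) = 4x² + 2, and u(9) = 326.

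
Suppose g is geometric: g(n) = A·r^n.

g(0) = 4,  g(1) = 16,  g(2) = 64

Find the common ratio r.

Consecutive ratio: 16/4 = 4, and 64/16 = 4, so r = 4.
Then A·4^0 = 4 gives A = 4, and g(n) = 4·4^n.

4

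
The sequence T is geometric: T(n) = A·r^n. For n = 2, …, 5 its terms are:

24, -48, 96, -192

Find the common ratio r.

-2

Consecutive ratio: -48/24 = -2, and 96/(-48) = -2, so r = -2.
Then A·(-2)^2 = 24 gives A = 6, and T(n) = 6·(-2)^n.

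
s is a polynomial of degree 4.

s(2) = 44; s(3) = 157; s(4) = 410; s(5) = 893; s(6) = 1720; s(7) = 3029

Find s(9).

First differences: 113, 253, 483, 827, 1309. Second differences: 140, 230, 344, 482. Third differences: 90, 114, 138. Fourth differences: 24, 24.
Level-4 differences are constant, so s has degree 4.
Fitting a degree-4 polynomial gives s(k) = k^4 + k³ + 6k² - k - 2.
Then s(9) = 7765.

7765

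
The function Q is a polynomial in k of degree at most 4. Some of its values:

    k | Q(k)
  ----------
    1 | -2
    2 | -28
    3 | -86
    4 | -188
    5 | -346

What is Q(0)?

First differences: -26, -58, -102, -158. Second differences: -32, -44, -56. Third differences: -12, -12.
Level-3 differences are constant, so Q has degree 3.
Fitting a degree-3 polynomial gives Q(k) = -2k³ - 4k² + 4.
Then Q(0) = 4.

4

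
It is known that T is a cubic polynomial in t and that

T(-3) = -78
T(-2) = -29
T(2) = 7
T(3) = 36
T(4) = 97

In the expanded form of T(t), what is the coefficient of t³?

2

Write T(t) = at³ + bt² + ct + d; the 5 given values yield a linear system in the 4 coefficients.
Solving, T(t) = 2t³ - 2t² + t - 3.
The coefficient of t³ is 2.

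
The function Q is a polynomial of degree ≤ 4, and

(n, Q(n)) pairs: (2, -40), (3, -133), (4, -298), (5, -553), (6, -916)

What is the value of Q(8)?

First differences: -93, -165, -255, -363. Second differences: -72, -90, -108. Third differences: -18, -18.
Level-3 differences are constant, so Q has degree 3.
Fitting a degree-3 polynomial gives Q(n) = -3n³ - 9n² + 9n + 2.
Then Q(8) = -2038.

-2038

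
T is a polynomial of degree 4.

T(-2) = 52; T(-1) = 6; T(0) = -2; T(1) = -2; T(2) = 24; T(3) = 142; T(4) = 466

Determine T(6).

Write T(k) = ak^4 + bk³ + ck² + dk + e; the 7 given values yield a linear system in the 5 coefficients.
Solving, T(k) = 2k^4 - k³ + 2k² - 3k - 2.
Then T(6) = 2428.

2428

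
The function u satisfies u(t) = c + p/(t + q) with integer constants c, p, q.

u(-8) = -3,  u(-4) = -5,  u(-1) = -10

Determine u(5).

(u(t) − c)(t + q) = p for each data point; the three points give a linear system in c and q, then p follows.
Solving: c = 0, q = -2, p = 30, so u(t) = 30/(t − 2).
Then u(5) = 0 + 30/3 = 10.

10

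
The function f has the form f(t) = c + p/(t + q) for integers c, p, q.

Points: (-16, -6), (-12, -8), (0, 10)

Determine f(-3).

46

(f(t) − c)(t + q) = p for each data point; the three points give a linear system in c and q, then p follows.
Solving: c = -2, q = 4, p = 48, so f(t) = -2 + 48/(t + 4).
Then f(-3) = -2 + 48/1 = 46.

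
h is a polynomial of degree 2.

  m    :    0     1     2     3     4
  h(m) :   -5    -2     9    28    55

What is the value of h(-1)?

0

First differences: 3, 11, 19, 27. Second differences: 8, 8, 8.
Level-2 differences are constant, so h has degree 2.
Fitting a degree-2 polynomial gives h(m) = 4m² - m - 5.
Then h(-1) = 0.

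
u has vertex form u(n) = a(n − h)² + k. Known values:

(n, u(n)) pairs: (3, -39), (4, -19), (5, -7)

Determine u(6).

First differences 20, 12; second difference -8 = 2a, so a = -4.
Expanding, the n-coefficient is −2ah = 8h; matching it to the data gives h = 6, and then k = -3.
So u(n) = -4(n − 6)² − 3.
u(6) = -4·0² − 3 = -3.

-3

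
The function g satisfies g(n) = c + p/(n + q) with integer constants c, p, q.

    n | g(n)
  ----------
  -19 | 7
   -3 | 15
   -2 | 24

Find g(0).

-12

(g(n) − c)(n + q) = p for each data point; the three points give a linear system in c and q, then p follows.
Solving: c = 6, q = 1, p = -18, so g(n) = 6 − 18/(n + 1).
Then g(0) = 6 − 18/1 = -12.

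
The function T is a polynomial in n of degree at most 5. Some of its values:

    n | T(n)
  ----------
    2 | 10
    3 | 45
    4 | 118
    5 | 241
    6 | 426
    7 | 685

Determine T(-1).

13

First differences: 35, 73, 123, 185, 259. Second differences: 38, 50, 62, 74. Third differences: 12, 12, 12.
Level-3 differences are constant, so T has degree 3.
Fitting a degree-3 polynomial gives T(n) = 2n³ + n² - 8n + 6.
Then T(-1) = 13.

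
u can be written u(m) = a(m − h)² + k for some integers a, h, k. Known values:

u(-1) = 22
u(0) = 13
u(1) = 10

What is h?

First differences -9, -3; second difference 6 = 2a, so a = 3.
Expanding, the m-coefficient is −2ah = -6h; matching it to the data gives h = 1, and then k = 10.
So u(m) = 3(m − 1)² + 10.
Hence h = 1.

1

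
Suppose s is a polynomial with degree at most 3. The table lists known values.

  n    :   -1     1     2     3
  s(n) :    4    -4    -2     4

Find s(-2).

Write s(n) = an³ + bn² + cn + d; the 4 given values yield a linear system in the 4 coefficients.
Solving, the leading coefficient vanishes, and s(n) = 2n² - 4n - 2.
Then s(-2) = 14.

14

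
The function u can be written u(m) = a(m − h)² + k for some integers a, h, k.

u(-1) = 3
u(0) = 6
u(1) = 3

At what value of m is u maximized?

0

First differences 3, -3; second difference -6 = 2a, so a = -3.
Expanding, the m-coefficient is −2ah = 6h; matching it to the data gives h = 0, and then k = 6.
So u(m) = -3(m + 0)² + 6.
Hence h = 0.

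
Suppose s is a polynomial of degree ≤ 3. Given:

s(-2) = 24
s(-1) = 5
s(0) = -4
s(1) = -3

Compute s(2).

8

Write s(n) = an³ + bn² + cn + d; the 4 given values yield a linear system in the 4 coefficients.
Solving, the leading coefficient vanishes, and s(n) = 5n² - 4n - 4.
Then s(2) = 8.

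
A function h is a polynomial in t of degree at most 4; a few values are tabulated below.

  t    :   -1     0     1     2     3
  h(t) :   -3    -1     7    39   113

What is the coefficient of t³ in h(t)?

3

First differences: 2, 8, 32, 74. Second differences: 6, 24, 42. Third differences: 18, 18.
Level-3 differences are constant, so h has degree 3.
Fitting a degree-3 polynomial gives h(t) = 3t³ + 3t² + 2t - 1.
The coefficient of t³ is 3.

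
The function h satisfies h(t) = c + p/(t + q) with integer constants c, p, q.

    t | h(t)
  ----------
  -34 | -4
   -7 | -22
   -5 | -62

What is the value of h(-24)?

(h(t) − c)(t + q) = p for each data point; the three points give a linear system in c and q, then p follows.
Solving: c = -2, q = 4, p = 60, so h(t) = -2 + 60/(t + 4).
Then h(-24) = -2 + 60/(-20) = -5.

-5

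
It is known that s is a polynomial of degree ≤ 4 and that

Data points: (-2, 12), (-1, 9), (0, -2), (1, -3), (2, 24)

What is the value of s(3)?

97

First differences: -3, -11, -1, 27. Second differences: -8, 10, 28. Third differences: 18, 18.
Level-3 differences are constant, so s has degree 3.
Extending the table by one column gives the next first difference 73, so s(3) = 24 + 73 = 97.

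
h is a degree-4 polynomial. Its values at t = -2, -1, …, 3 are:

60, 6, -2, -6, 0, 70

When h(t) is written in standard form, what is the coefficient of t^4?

First differences: -54, -8, -4, 6, 70. Second differences: 46, 4, 10, 64. Third differences: -42, 6, 54. Fourth differences: 48, 48.
Level-4 differences are constant, so h has degree 4.
Fitting a degree-4 polynomial gives h(t) = 2t^4 - 3t³ - 3t - 2.
The coefficient of t^4 is 2.

2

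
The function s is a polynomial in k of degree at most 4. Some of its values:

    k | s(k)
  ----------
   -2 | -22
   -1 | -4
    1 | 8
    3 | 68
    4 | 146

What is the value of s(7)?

Write s(k) = ak^4 + bk³ + ck² + dk + e; the 5 given values yield a linear system in the 5 coefficients.
Solving, the leading coefficient vanishes, and s(k) = 2k³ + 4k + 2.
Then s(7) = 716.

716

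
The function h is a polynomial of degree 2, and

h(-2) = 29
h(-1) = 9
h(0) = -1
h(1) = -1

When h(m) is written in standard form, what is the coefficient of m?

-5

Write h(m) = am² + bm + c; the 4 given values yield a linear system in the 3 coefficients.
Solving, h(m) = 5m² - 5m - 1.
The coefficient of m is -5.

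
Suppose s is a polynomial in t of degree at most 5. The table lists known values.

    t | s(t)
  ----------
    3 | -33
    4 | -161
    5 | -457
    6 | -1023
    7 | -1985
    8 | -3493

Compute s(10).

-8867

First differences: -128, -296, -566, -962, -1508. Second differences: -168, -270, -396, -546. Third differences: -102, -126, -150. Fourth differences: -24, -24.
Level-4 differences are constant, so s has degree 4.
Fitting a degree-4 polynomial gives s(t) = -t^4 + t³ + t² + 3t + 3.
Then s(10) = -8867.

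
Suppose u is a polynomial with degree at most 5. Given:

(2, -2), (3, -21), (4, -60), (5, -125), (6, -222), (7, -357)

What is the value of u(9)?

First differences: -19, -39, -65, -97, -135. Second differences: -20, -26, -32, -38. Third differences: -6, -6, -6.
Level-3 differences are constant, so u has degree 3.
Fitting a degree-3 polynomial gives u(k) = -k³ - k² + 5k.
Then u(9) = -765.

-765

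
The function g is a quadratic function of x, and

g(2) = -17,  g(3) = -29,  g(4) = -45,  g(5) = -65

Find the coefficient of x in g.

-2

Write g(x) = ax² + bx + c; the 4 given values yield a linear system in the 3 coefficients.
Solving, g(x) = -2x² - 2x - 5.
The coefficient of x is -2.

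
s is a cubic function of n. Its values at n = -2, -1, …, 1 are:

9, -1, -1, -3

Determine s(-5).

219

Write s(n) = an³ + bn² + cn + d; the 4 given values yield a linear system in the 4 coefficients.
Solving, s(n) = -2n³ - n² + n - 1.
Then s(-5) = 219.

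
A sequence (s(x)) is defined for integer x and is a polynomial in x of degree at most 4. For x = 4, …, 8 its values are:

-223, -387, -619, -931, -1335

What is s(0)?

First differences: -164, -232, -312, -404. Second differences: -68, -80, -92. Third differences: -12, -12.
Level-3 differences are constant, so s has degree 3.
Fitting a degree-3 polynomial gives s(x) = -2x³ - 4x² - 6x - 7.
The constant term is s(0) = -7.

-7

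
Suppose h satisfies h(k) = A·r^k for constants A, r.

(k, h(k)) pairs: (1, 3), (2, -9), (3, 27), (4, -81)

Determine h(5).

Consecutive ratio: -9/3 = -3, and 27/(-9) = -3, so r = -3.
Then A·(-3)^1 = 3 gives A = -1, and h(k) = -1·(-3)^k.
h(5) = -1·(-3)^5 = 243.

243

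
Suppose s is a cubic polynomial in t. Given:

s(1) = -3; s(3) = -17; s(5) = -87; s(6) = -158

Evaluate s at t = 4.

-42

Write s(t) = at³ + bt² + ct + d; the 4 given values yield a linear system in the 4 coefficients.
Solving, s(t) = -t³ + 2t² - 2t - 2.
Then s(4) = -42.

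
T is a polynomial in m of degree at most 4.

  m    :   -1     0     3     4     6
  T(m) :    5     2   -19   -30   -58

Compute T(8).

-94

Write T(m) = am^4 + bm³ + cm² + dm + e; the 5 given values yield a linear system in the 5 coefficients.
Solving, the top 2 coefficients vanish, and T(m) = -m² - 4m + 2.
Then T(8) = -94.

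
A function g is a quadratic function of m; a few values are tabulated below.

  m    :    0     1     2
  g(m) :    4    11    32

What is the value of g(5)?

179

Write g(m) = am² + bm + c; the 3 given values yield a linear system in the 3 coefficients.
Solving, g(m) = 7m² + 4.
Then g(5) = 179.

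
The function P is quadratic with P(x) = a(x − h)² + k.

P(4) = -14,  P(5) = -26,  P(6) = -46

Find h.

First differences -12, -20; second difference -8 = 2a, so a = -4.
Expanding, the x-coefficient is −2ah = 8h; matching it to the data gives h = 3, and then k = -10.
So P(x) = -4(x − 3)² − 10.
Hence h = 3.

3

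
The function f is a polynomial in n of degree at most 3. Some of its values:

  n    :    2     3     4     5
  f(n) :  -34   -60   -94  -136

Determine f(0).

-6

First differences: -26, -34, -42. Second differences: -8, -8.
Level-2 differences are constant, so f has degree 2.
Fitting a degree-2 polynomial gives f(n) = -4n² - 6n - 6.
Then f(0) = -6.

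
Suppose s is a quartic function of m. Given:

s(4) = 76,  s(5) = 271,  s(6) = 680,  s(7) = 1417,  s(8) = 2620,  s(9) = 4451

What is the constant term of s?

First differences: 195, 409, 737, 1203, 1831. Second differences: 214, 328, 466, 628. Third differences: 114, 138, 162. Fourth differences: 24, 24.
Level-4 differences are constant, so s has degree 4.
Fitting a degree-4 polynomial gives s(m) = m^4 - 3m³ + m² - 4.
The constant term is s(0) = -4.

-4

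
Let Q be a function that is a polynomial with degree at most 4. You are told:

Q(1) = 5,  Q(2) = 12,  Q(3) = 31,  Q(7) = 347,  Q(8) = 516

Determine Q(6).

Write Q(t) = at^4 + bt³ + ct² + dt + e; the 5 given values yield a linear system in the 5 coefficients.
Solving, the leading coefficient vanishes, and Q(t) = t³ + 4.
Then Q(6) = 220.

220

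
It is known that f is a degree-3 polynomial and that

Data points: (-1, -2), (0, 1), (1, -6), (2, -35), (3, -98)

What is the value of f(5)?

-374

Write f(t) = at³ + bt² + ct + d; the 5 given values yield a linear system in the 4 coefficients.
Solving, f(t) = -2t³ - 5t² + 1.
Then f(5) = -374.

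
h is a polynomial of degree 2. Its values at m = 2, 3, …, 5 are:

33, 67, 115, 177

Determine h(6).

Write h(m) = am² + bm + c; the 4 given values yield a linear system in the 3 coefficients.
Solving, h(m) = 7m² - m + 7.
Then h(6) = 253.

253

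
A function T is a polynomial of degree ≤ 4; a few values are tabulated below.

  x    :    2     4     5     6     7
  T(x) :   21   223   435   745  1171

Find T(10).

Write T(x) = ax^4 + bx³ + cx² + dx + e; the 5 given values yield a linear system in the 5 coefficients.
Solving, the leading coefficient vanishes, and T(x) = 3x³ + 4x² - 7x - 5.
Then T(10) = 3325.

3325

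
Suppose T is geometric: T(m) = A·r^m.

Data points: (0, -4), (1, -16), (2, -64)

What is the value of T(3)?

Consecutive ratio: -16/(-4) = 4, and -64/(-16) = 4, so r = 4.
Then A·4^0 = -4 gives A = -4, and T(m) = -4·4^m.
T(3) = -4·4^3 = -256.

-256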